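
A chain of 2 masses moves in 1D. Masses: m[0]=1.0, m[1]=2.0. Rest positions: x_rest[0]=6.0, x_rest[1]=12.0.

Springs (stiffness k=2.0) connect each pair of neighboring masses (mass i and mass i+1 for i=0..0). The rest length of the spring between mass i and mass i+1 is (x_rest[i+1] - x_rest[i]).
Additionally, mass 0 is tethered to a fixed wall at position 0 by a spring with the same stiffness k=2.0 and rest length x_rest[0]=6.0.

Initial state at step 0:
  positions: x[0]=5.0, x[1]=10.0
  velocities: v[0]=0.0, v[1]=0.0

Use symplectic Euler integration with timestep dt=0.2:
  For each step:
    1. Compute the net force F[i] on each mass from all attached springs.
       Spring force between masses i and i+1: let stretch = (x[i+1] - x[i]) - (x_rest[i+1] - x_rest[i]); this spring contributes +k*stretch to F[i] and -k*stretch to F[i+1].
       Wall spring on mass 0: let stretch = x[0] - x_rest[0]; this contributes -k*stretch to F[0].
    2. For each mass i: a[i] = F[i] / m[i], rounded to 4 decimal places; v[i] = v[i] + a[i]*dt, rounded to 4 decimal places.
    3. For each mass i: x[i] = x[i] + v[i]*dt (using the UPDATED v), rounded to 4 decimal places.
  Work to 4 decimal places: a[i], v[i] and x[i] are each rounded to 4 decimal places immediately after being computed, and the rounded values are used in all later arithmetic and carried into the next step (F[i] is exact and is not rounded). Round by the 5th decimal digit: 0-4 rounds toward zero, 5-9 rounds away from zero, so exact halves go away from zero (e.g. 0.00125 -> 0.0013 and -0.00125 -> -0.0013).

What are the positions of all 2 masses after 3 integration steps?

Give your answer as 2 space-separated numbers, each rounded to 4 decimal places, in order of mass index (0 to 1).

Step 0: x=[5.0000 10.0000] v=[0.0000 0.0000]
Step 1: x=[5.0000 10.0400] v=[0.0000 0.2000]
Step 2: x=[5.0032 10.1184] v=[0.0160 0.3920]
Step 3: x=[5.0154 10.2322] v=[0.0608 0.5690]

Answer: 5.0154 10.2322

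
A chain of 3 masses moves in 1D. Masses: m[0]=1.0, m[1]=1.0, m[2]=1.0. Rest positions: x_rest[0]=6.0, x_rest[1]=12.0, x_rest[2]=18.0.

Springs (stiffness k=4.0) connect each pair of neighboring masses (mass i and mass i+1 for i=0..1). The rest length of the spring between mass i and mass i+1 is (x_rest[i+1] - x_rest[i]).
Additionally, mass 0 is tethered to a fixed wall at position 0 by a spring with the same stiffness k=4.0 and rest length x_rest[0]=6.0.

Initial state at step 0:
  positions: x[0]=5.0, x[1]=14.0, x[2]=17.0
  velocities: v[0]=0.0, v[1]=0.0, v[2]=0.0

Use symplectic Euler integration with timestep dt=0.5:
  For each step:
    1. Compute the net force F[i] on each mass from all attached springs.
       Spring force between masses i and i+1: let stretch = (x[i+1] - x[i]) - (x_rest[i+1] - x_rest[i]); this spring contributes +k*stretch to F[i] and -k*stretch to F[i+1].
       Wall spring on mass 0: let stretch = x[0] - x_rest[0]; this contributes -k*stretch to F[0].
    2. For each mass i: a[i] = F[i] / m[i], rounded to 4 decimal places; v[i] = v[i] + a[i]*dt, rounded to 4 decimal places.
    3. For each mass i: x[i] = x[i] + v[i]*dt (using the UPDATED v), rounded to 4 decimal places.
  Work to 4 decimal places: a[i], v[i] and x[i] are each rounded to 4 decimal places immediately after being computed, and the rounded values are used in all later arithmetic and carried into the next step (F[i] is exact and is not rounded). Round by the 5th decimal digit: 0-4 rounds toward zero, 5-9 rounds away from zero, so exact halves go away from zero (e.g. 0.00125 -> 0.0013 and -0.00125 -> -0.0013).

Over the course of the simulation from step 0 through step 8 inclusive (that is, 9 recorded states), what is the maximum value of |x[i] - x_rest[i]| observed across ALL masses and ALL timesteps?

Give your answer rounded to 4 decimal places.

Answer: 4.0000

Derivation:
Step 0: x=[5.0000 14.0000 17.0000] v=[0.0000 0.0000 0.0000]
Step 1: x=[9.0000 8.0000 20.0000] v=[8.0000 -12.0000 6.0000]
Step 2: x=[3.0000 15.0000 17.0000] v=[-12.0000 14.0000 -6.0000]
Step 3: x=[6.0000 12.0000 18.0000] v=[6.0000 -6.0000 2.0000]
Step 4: x=[9.0000 9.0000 19.0000] v=[6.0000 -6.0000 2.0000]
Step 5: x=[3.0000 16.0000 16.0000] v=[-12.0000 14.0000 -6.0000]
Step 6: x=[7.0000 10.0000 19.0000] v=[8.0000 -12.0000 6.0000]
Step 7: x=[7.0000 10.0000 19.0000] v=[0.0000 0.0000 0.0000]
Step 8: x=[3.0000 16.0000 16.0000] v=[-8.0000 12.0000 -6.0000]
Max displacement = 4.0000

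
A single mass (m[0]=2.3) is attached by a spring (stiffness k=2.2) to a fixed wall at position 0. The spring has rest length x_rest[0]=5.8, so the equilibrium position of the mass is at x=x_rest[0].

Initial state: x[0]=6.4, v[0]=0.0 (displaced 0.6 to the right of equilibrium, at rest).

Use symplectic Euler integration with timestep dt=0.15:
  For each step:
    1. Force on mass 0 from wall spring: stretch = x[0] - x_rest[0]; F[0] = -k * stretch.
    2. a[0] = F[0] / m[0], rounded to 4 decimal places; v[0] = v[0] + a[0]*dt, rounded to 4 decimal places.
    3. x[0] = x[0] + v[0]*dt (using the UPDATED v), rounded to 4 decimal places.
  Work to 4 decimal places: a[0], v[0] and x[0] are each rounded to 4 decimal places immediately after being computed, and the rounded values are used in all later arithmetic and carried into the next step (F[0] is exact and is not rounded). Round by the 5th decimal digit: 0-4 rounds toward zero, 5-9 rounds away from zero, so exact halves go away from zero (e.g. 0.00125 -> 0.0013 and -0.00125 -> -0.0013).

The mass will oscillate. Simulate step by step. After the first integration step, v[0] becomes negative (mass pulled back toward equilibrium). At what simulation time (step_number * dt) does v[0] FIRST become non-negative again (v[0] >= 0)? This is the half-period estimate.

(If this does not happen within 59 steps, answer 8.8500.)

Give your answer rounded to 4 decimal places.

Step 0: x=[6.4000] v=[0.0000]
Step 1: x=[6.3871] v=[-0.0861]
Step 2: x=[6.3616] v=[-0.1703]
Step 3: x=[6.3240] v=[-0.2509]
Step 4: x=[6.2751] v=[-0.3261]
Step 5: x=[6.2160] v=[-0.3943]
Step 6: x=[6.1479] v=[-0.4540]
Step 7: x=[6.0723] v=[-0.5039]
Step 8: x=[5.9909] v=[-0.5430]
Step 9: x=[5.9053] v=[-0.5704]
Step 10: x=[5.8175] v=[-0.5855]
Step 11: x=[5.7293] v=[-0.5880]
Step 12: x=[5.6426] v=[-0.5779]
Step 13: x=[5.5593] v=[-0.5553]
Step 14: x=[5.4812] v=[-0.5208]
Step 15: x=[5.4099] v=[-0.4751]
Step 16: x=[5.3470] v=[-0.4191]
Step 17: x=[5.2939] v=[-0.3541]
Step 18: x=[5.2517] v=[-0.2815]
Step 19: x=[5.2213] v=[-0.2028]
Step 20: x=[5.2033] v=[-0.1198]
Step 21: x=[5.1982] v=[-0.0342]
Step 22: x=[5.2060] v=[0.0521]
First v>=0 after going negative at step 22, time=3.3000

Answer: 3.3000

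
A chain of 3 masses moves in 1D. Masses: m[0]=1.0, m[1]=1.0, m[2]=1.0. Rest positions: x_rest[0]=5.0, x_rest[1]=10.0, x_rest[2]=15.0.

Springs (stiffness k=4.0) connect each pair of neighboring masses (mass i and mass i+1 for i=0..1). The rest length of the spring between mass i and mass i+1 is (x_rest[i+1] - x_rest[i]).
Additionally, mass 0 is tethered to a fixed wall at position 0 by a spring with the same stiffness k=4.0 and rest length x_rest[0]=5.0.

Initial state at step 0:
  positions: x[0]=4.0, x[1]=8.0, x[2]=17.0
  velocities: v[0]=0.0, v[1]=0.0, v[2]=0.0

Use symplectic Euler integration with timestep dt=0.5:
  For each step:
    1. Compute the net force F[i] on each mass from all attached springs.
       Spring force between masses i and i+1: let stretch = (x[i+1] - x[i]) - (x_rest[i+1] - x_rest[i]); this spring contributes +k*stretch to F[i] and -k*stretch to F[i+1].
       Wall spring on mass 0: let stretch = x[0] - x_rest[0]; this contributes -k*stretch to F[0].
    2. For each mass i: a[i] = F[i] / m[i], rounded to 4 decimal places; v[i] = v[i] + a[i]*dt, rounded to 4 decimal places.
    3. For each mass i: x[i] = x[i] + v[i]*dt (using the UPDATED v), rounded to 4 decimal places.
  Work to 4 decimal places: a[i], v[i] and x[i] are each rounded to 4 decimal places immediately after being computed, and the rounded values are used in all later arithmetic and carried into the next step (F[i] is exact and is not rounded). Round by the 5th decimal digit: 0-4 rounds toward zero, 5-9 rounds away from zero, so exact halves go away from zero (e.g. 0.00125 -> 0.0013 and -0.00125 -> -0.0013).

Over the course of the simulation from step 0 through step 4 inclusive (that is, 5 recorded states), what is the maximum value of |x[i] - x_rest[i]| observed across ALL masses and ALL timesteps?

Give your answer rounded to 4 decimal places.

Step 0: x=[4.0000 8.0000 17.0000] v=[0.0000 0.0000 0.0000]
Step 1: x=[4.0000 13.0000 13.0000] v=[0.0000 10.0000 -8.0000]
Step 2: x=[9.0000 9.0000 14.0000] v=[10.0000 -8.0000 2.0000]
Step 3: x=[5.0000 10.0000 15.0000] v=[-8.0000 2.0000 2.0000]
Step 4: x=[1.0000 11.0000 16.0000] v=[-8.0000 2.0000 2.0000]
Max displacement = 4.0000

Answer: 4.0000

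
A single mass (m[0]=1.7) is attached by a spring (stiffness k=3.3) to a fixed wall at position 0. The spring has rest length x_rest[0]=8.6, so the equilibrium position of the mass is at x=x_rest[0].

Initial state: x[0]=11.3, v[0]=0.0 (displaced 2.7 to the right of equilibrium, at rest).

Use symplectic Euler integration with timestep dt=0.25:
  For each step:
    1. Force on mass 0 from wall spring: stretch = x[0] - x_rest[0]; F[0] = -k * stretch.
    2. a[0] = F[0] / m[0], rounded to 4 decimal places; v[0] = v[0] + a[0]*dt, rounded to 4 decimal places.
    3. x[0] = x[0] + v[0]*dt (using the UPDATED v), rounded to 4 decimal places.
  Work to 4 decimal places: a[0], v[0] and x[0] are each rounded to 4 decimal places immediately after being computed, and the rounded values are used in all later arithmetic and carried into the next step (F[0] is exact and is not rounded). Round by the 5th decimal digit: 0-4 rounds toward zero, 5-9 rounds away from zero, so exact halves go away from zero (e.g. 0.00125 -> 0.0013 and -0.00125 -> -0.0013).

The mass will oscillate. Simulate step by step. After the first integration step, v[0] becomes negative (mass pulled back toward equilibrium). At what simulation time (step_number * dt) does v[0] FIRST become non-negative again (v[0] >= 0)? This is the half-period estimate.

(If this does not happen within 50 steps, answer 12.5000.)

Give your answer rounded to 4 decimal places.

Step 0: x=[11.3000] v=[0.0000]
Step 1: x=[10.9724] v=[-1.3103]
Step 2: x=[10.3570] v=[-2.4616]
Step 3: x=[9.5284] v=[-3.3143]
Step 4: x=[8.5872] v=[-3.7649]
Step 5: x=[7.6475] v=[-3.7587]
Step 6: x=[6.8234] v=[-3.2965]
Step 7: x=[6.2148] v=[-2.4343]
Step 8: x=[5.8956] v=[-1.2768]
Step 9: x=[5.9045] v=[0.0356]
First v>=0 after going negative at step 9, time=2.2500

Answer: 2.2500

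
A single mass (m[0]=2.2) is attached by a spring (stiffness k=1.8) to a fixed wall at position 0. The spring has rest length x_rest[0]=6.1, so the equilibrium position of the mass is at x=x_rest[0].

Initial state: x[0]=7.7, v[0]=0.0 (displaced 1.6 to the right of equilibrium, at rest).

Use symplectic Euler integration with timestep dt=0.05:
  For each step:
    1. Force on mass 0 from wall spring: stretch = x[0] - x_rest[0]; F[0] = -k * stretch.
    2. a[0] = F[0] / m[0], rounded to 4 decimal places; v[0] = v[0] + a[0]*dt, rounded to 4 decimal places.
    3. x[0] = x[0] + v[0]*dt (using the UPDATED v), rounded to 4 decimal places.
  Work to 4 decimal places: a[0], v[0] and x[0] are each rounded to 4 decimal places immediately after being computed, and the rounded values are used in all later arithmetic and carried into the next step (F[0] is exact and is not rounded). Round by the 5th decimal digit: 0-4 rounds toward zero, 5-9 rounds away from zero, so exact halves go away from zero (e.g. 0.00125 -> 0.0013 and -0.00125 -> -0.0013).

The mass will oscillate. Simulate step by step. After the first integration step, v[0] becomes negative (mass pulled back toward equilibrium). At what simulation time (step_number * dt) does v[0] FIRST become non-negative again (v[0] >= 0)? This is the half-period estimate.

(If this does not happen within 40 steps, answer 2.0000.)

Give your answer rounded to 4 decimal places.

Step 0: x=[7.7000] v=[0.0000]
Step 1: x=[7.6967] v=[-0.0655]
Step 2: x=[7.6902] v=[-0.1308]
Step 3: x=[7.6804] v=[-0.1959]
Step 4: x=[7.6674] v=[-0.2606]
Step 5: x=[7.6512] v=[-0.3247]
Step 6: x=[7.6318] v=[-0.3882]
Step 7: x=[7.6093] v=[-0.4509]
Step 8: x=[7.5837] v=[-0.5126]
Step 9: x=[7.5550] v=[-0.5733]
Step 10: x=[7.5234] v=[-0.6328]
Step 11: x=[7.4889] v=[-0.6910]
Step 12: x=[7.4515] v=[-0.7478]
Step 13: x=[7.4113] v=[-0.8031]
Step 14: x=[7.3685] v=[-0.8567]
Step 15: x=[7.3231] v=[-0.9086]
Step 16: x=[7.2752] v=[-0.9586]
Step 17: x=[7.2249] v=[-1.0067]
Step 18: x=[7.1723] v=[-1.0527]
Step 19: x=[7.1175] v=[-1.0966]
Step 20: x=[7.0606] v=[-1.1382]
Step 21: x=[7.0017] v=[-1.1775]
Step 22: x=[6.9410] v=[-1.2144]
Step 23: x=[6.8786] v=[-1.2488]
Step 24: x=[6.8146] v=[-1.2807]
Step 25: x=[6.7491] v=[-1.3099]
Step 26: x=[6.6823] v=[-1.3365]
Step 27: x=[6.6143] v=[-1.3603]
Step 28: x=[6.5452] v=[-1.3813]
Step 29: x=[6.4752] v=[-1.3995]
Step 30: x=[6.4045] v=[-1.4149]
Step 31: x=[6.3331] v=[-1.4274]
Step 32: x=[6.2613] v=[-1.4369]
Step 33: x=[6.1891] v=[-1.4435]
Step 34: x=[6.1167] v=[-1.4471]
Step 35: x=[6.0443] v=[-1.4478]
Step 36: x=[5.9720] v=[-1.4455]
Step 37: x=[5.9000] v=[-1.4403]
Step 38: x=[5.8284] v=[-1.4321]
Step 39: x=[5.7574] v=[-1.4210]
Step 40: x=[5.6871] v=[-1.4070]
v[0] did not become non-negative within 40 steps; using fallback time=2.0000

Answer: 2.0000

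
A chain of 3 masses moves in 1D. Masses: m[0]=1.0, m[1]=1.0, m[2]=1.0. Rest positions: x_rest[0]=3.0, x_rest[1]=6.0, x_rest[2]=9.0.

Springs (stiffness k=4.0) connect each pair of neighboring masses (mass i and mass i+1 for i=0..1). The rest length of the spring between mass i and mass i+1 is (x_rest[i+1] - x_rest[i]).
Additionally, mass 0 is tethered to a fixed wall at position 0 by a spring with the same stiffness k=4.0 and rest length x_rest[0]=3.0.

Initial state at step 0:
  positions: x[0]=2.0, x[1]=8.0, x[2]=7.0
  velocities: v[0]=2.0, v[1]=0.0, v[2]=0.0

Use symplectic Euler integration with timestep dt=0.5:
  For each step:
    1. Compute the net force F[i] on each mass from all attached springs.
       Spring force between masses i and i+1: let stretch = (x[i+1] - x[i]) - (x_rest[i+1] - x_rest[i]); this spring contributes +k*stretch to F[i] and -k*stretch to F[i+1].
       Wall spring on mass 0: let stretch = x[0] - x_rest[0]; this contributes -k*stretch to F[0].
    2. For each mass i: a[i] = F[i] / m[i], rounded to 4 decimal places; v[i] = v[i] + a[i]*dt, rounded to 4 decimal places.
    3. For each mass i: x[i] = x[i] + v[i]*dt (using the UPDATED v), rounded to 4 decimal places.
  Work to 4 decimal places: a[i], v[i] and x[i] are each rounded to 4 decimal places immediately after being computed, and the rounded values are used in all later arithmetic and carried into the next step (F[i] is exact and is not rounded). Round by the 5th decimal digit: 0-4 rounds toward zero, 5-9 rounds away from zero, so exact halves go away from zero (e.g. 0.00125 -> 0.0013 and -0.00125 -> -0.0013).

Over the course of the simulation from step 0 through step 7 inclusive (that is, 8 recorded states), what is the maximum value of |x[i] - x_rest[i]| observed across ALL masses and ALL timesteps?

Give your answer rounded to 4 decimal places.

Answer: 6.0000

Derivation:
Step 0: x=[2.0000 8.0000 7.0000] v=[2.0000 0.0000 0.0000]
Step 1: x=[7.0000 1.0000 11.0000] v=[10.0000 -14.0000 8.0000]
Step 2: x=[-1.0000 10.0000 8.0000] v=[-16.0000 18.0000 -6.0000]
Step 3: x=[3.0000 6.0000 10.0000] v=[8.0000 -8.0000 4.0000]
Step 4: x=[7.0000 3.0000 11.0000] v=[8.0000 -6.0000 2.0000]
Step 5: x=[0.0000 12.0000 7.0000] v=[-14.0000 18.0000 -8.0000]
Step 6: x=[5.0000 4.0000 11.0000] v=[10.0000 -16.0000 8.0000]
Step 7: x=[4.0000 4.0000 11.0000] v=[-2.0000 0.0000 0.0000]
Max displacement = 6.0000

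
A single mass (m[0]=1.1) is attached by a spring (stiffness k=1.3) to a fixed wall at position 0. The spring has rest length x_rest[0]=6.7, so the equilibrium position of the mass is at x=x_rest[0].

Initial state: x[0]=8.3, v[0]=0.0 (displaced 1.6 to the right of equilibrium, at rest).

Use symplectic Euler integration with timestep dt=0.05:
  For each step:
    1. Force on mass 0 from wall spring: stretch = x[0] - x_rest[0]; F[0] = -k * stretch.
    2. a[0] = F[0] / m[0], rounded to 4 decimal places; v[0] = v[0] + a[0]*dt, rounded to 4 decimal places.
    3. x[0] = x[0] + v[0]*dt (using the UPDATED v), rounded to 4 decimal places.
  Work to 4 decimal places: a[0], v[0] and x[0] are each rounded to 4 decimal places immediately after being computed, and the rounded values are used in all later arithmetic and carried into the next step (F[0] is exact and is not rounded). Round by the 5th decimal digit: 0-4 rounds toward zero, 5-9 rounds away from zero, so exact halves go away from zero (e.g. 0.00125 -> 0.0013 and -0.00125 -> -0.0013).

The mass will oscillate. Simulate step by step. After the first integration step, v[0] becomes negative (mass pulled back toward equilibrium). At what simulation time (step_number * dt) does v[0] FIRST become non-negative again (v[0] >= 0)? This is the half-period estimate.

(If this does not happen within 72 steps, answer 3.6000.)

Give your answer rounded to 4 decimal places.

Step 0: x=[8.3000] v=[0.0000]
Step 1: x=[8.2953] v=[-0.0945]
Step 2: x=[8.2859] v=[-0.1888]
Step 3: x=[8.2718] v=[-0.2825]
Step 4: x=[8.2530] v=[-0.3754]
Step 5: x=[8.2296] v=[-0.4672]
Step 6: x=[8.2017] v=[-0.5576]
Step 7: x=[8.1694] v=[-0.6463]
Step 8: x=[8.1327] v=[-0.7331]
Step 9: x=[8.0918] v=[-0.8178]
Step 10: x=[8.0468] v=[-0.9000]
Step 11: x=[7.9978] v=[-0.9796]
Step 12: x=[7.9450] v=[-1.0563]
Step 13: x=[7.8885] v=[-1.1299]
Step 14: x=[7.8285] v=[-1.2001]
Step 15: x=[7.7652] v=[-1.2668]
Step 16: x=[7.6987] v=[-1.3297]
Step 17: x=[7.6293] v=[-1.3887]
Step 18: x=[7.5571] v=[-1.4436]
Step 19: x=[7.4824] v=[-1.4942]
Step 20: x=[7.4054] v=[-1.5404]
Step 21: x=[7.3263] v=[-1.5821]
Step 22: x=[7.2453] v=[-1.6191]
Step 23: x=[7.1627] v=[-1.6513]
Step 24: x=[7.0788] v=[-1.6786]
Step 25: x=[6.9938] v=[-1.7010]
Step 26: x=[6.9079] v=[-1.7184]
Step 27: x=[6.8214] v=[-1.7307]
Step 28: x=[6.7345] v=[-1.7379]
Step 29: x=[6.6475] v=[-1.7399]
Step 30: x=[6.5607] v=[-1.7368]
Step 31: x=[6.4743] v=[-1.7286]
Step 32: x=[6.3885] v=[-1.7153]
Step 33: x=[6.3037] v=[-1.6969]
Step 34: x=[6.2200] v=[-1.6735]
Step 35: x=[6.1377] v=[-1.6451]
Step 36: x=[6.0571] v=[-1.6119]
Step 37: x=[5.9784] v=[-1.5739]
Step 38: x=[5.9018] v=[-1.5313]
Step 39: x=[5.8276] v=[-1.4841]
Step 40: x=[5.7560] v=[-1.4326]
Step 41: x=[5.6872] v=[-1.3768]
Step 42: x=[5.6214] v=[-1.3170]
Step 43: x=[5.5587] v=[-1.2533]
Step 44: x=[5.4994] v=[-1.1859]
Step 45: x=[5.4437] v=[-1.1150]
Step 46: x=[5.3917] v=[-1.0408]
Step 47: x=[5.3435] v=[-0.9635]
Step 48: x=[5.2993] v=[-0.8833]
Step 49: x=[5.2593] v=[-0.8005]
Step 50: x=[5.2235] v=[-0.7154]
Step 51: x=[5.1921] v=[-0.6282]
Step 52: x=[5.1651] v=[-0.5391]
Step 53: x=[5.1427] v=[-0.4484]
Step 54: x=[5.1249] v=[-0.3564]
Step 55: x=[5.1117] v=[-0.2633]
Step 56: x=[5.1032] v=[-0.1694]
Step 57: x=[5.0995] v=[-0.0750]
Step 58: x=[5.1005] v=[0.0196]
First v>=0 after going negative at step 58, time=2.9000

Answer: 2.9000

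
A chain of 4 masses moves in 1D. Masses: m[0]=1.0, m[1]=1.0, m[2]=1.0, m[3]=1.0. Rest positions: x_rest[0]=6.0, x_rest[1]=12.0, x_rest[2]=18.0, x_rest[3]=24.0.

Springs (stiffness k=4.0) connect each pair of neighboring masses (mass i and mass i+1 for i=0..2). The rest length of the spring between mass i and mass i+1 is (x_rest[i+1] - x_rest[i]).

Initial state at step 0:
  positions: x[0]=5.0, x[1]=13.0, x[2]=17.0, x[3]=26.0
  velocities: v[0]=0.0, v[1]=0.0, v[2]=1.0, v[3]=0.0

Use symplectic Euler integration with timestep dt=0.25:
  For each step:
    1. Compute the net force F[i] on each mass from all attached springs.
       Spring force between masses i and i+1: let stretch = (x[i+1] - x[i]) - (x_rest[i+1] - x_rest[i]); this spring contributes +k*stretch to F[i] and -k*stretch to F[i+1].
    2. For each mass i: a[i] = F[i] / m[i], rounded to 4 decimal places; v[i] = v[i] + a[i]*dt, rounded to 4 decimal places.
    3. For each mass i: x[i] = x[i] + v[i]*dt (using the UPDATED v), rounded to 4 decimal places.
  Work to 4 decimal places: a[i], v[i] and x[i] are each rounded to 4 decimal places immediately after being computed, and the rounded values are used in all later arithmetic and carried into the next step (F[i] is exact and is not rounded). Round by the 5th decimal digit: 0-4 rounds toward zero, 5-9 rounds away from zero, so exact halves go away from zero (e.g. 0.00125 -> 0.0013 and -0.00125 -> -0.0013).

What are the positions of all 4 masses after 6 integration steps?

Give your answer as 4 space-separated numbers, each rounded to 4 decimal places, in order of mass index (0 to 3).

Answer: 6.7076 14.4430 16.6392 24.7105

Derivation:
Step 0: x=[5.0000 13.0000 17.0000 26.0000] v=[0.0000 0.0000 1.0000 0.0000]
Step 1: x=[5.5000 12.0000 18.5000 25.2500] v=[2.0000 -4.0000 6.0000 -3.0000]
Step 2: x=[6.1250 11.0000 20.0625 24.3125] v=[2.5000 -4.0000 6.2500 -3.7500]
Step 3: x=[6.4688 11.0469 20.4219 23.8125] v=[1.3750 0.1875 1.4375 -2.0000]
Step 4: x=[6.4571 12.2930 19.2852 23.9649] v=[-0.0469 4.9844 -4.5469 0.6094]
Step 5: x=[6.4044 13.8282 17.5704 24.4473] v=[-0.2110 6.1407 -6.8594 1.9297]
Step 6: x=[6.7076 14.4430 16.6392 24.7105] v=[1.2128 2.4591 -3.7247 1.0528]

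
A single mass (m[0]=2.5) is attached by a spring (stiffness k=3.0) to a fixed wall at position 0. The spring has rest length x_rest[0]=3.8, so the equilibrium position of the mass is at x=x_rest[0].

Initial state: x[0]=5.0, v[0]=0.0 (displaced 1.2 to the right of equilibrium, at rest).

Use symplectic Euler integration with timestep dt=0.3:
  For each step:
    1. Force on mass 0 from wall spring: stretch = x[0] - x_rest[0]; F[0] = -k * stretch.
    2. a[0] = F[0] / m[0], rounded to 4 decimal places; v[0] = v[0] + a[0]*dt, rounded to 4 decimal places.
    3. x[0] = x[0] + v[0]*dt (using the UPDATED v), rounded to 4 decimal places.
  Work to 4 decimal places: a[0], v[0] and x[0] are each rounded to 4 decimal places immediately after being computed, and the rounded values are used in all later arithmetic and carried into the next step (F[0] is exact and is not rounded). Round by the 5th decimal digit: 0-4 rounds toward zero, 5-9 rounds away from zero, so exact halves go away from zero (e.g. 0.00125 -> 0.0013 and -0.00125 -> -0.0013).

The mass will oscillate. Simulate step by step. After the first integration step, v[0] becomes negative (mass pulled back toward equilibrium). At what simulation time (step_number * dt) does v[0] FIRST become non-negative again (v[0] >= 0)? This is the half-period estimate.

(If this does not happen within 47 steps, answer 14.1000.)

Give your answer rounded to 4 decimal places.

Step 0: x=[5.0000] v=[0.0000]
Step 1: x=[4.8704] v=[-0.4320]
Step 2: x=[4.6252] v=[-0.8174]
Step 3: x=[4.2909] v=[-1.1145]
Step 4: x=[3.9035] v=[-1.2912]
Step 5: x=[3.5050] v=[-1.3285]
Step 6: x=[3.1383] v=[-1.2223]
Step 7: x=[2.8431] v=[-0.9841]
Step 8: x=[2.6512] v=[-0.6396]
Step 9: x=[2.5834] v=[-0.2260]
Step 10: x=[2.6470] v=[0.2120]
First v>=0 after going negative at step 10, time=3.0000

Answer: 3.0000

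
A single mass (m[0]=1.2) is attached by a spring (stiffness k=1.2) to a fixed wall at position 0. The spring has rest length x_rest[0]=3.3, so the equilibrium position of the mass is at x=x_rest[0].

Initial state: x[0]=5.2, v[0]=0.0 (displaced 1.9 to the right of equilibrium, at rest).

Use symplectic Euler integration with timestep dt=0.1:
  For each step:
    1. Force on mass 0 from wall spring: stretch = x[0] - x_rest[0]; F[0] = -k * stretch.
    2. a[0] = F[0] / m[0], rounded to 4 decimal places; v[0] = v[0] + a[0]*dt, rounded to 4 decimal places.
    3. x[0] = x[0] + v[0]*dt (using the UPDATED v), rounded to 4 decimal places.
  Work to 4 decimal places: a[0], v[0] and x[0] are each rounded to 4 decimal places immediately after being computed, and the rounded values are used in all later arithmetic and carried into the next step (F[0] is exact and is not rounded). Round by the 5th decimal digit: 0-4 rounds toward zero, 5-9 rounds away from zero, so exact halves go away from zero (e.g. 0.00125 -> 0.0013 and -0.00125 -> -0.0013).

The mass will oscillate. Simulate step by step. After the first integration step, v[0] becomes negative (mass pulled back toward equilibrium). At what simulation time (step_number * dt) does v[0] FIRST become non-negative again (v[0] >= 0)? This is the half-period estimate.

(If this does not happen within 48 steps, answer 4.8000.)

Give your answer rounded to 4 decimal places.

Step 0: x=[5.2000] v=[0.0000]
Step 1: x=[5.1810] v=[-0.1900]
Step 2: x=[5.1432] v=[-0.3781]
Step 3: x=[5.0870] v=[-0.5624]
Step 4: x=[5.0129] v=[-0.7411]
Step 5: x=[4.9217] v=[-0.9124]
Step 6: x=[4.8142] v=[-1.0746]
Step 7: x=[4.6916] v=[-1.2260]
Step 8: x=[4.5551] v=[-1.3652]
Step 9: x=[4.4060] v=[-1.4907]
Step 10: x=[4.2459] v=[-1.6013]
Step 11: x=[4.0763] v=[-1.6959]
Step 12: x=[3.8990] v=[-1.7735]
Step 13: x=[3.7157] v=[-1.8334]
Step 14: x=[3.5282] v=[-1.8750]
Step 15: x=[3.3384] v=[-1.8978]
Step 16: x=[3.1482] v=[-1.9016]
Step 17: x=[2.9596] v=[-1.8864]
Step 18: x=[2.7744] v=[-1.8524]
Step 19: x=[2.5944] v=[-1.7998]
Step 20: x=[2.4215] v=[-1.7292]
Step 21: x=[2.2574] v=[-1.6414]
Step 22: x=[2.1037] v=[-1.5371]
Step 23: x=[1.9620] v=[-1.4175]
Step 24: x=[1.8336] v=[-1.2837]
Step 25: x=[1.7199] v=[-1.1371]
Step 26: x=[1.6220] v=[-0.9791]
Step 27: x=[1.5409] v=[-0.8113]
Step 28: x=[1.4774] v=[-0.6354]
Step 29: x=[1.4321] v=[-0.4531]
Step 30: x=[1.4055] v=[-0.2663]
Step 31: x=[1.3978] v=[-0.0769]
Step 32: x=[1.4091] v=[0.1133]
First v>=0 after going negative at step 32, time=3.2000

Answer: 3.2000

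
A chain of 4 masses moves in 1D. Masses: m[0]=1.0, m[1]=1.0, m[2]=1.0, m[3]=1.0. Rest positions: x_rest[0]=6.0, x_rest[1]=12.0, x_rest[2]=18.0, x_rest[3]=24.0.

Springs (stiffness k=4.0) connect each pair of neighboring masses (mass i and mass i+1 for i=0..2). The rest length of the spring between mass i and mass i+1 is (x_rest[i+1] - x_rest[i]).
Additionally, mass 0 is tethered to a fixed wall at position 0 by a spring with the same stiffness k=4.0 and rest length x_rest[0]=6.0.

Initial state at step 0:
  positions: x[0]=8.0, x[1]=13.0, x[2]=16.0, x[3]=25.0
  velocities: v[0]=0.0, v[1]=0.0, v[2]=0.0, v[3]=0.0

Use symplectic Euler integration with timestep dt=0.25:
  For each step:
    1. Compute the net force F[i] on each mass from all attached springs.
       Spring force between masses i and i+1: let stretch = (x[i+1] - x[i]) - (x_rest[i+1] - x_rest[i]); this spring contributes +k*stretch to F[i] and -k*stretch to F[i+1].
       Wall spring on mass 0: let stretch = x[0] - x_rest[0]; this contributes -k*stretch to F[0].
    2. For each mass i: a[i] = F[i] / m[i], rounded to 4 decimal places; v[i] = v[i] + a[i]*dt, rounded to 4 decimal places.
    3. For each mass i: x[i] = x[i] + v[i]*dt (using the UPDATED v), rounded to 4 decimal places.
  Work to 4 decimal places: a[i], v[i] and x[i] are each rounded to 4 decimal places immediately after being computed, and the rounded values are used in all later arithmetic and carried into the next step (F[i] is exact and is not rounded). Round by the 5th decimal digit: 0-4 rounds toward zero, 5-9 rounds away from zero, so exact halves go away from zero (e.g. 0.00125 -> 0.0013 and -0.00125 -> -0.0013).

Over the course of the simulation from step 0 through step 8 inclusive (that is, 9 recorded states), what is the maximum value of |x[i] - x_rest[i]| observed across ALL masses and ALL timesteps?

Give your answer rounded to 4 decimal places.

Answer: 2.4688

Derivation:
Step 0: x=[8.0000 13.0000 16.0000 25.0000] v=[0.0000 0.0000 0.0000 0.0000]
Step 1: x=[7.2500 12.5000 17.5000 24.2500] v=[-3.0000 -2.0000 6.0000 -3.0000]
Step 2: x=[6.0000 11.9375 19.4375 23.3125] v=[-5.0000 -2.2500 7.7500 -3.7500]
Step 3: x=[4.7344 11.7656 20.4688 22.9063] v=[-5.0625 -0.6875 4.1250 -1.6250]
Step 4: x=[4.0430 12.0117 19.9336 23.3907] v=[-2.7657 0.9845 -2.1407 1.9375]
Step 5: x=[4.3330 12.2461 18.2822 24.5108] v=[1.1600 0.9377 -6.6055 4.4804]
Step 6: x=[5.5180 12.0113 16.6790 25.5738] v=[4.7401 -0.9393 -6.4130 4.2518]
Step 7: x=[6.9469 11.3201 16.1325 25.9131] v=[5.7154 -2.7649 -2.1859 1.3570]
Step 8: x=[7.7323 10.7387 16.8281 25.3072] v=[3.1417 -2.3257 2.7823 -2.4236]
Max displacement = 2.4688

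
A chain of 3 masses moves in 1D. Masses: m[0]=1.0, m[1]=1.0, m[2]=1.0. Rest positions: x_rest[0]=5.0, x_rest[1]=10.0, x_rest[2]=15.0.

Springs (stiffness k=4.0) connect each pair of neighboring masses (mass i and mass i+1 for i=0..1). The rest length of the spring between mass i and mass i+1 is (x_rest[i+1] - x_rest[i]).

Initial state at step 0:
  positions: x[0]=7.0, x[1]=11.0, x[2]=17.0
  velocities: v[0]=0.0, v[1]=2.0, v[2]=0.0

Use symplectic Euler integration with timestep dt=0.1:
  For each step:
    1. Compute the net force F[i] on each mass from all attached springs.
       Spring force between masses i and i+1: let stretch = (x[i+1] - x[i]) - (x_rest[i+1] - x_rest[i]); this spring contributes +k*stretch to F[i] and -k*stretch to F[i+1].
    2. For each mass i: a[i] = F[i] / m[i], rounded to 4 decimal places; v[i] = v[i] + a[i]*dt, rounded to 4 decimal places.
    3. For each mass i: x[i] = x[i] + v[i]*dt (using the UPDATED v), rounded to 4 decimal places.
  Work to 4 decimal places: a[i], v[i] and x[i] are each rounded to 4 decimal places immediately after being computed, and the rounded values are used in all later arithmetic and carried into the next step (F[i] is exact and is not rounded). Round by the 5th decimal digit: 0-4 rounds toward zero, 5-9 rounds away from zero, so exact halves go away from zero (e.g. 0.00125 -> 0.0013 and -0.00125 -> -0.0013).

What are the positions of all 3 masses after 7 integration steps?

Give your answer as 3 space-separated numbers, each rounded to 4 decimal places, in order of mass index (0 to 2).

Step 0: x=[7.0000 11.0000 17.0000] v=[0.0000 2.0000 0.0000]
Step 1: x=[6.9600 11.2800 16.9600] v=[-0.4000 2.8000 -0.4000]
Step 2: x=[6.8928 11.6144 16.8928] v=[-0.6720 3.3440 -0.6720]
Step 3: x=[6.8145 11.9711 16.8145] v=[-0.7834 3.5667 -0.7834]
Step 4: x=[6.7424 12.3152 16.7424] v=[-0.7208 3.4414 -0.7208]
Step 5: x=[6.6932 12.6135 16.6932] v=[-0.4917 2.9832 -0.4917]
Step 6: x=[6.6808 12.8382 16.6808] v=[-0.1236 2.2470 -0.1236]
Step 7: x=[6.7147 12.9703 16.7147] v=[0.3394 1.3211 0.3394]

Answer: 6.7147 12.9703 16.7147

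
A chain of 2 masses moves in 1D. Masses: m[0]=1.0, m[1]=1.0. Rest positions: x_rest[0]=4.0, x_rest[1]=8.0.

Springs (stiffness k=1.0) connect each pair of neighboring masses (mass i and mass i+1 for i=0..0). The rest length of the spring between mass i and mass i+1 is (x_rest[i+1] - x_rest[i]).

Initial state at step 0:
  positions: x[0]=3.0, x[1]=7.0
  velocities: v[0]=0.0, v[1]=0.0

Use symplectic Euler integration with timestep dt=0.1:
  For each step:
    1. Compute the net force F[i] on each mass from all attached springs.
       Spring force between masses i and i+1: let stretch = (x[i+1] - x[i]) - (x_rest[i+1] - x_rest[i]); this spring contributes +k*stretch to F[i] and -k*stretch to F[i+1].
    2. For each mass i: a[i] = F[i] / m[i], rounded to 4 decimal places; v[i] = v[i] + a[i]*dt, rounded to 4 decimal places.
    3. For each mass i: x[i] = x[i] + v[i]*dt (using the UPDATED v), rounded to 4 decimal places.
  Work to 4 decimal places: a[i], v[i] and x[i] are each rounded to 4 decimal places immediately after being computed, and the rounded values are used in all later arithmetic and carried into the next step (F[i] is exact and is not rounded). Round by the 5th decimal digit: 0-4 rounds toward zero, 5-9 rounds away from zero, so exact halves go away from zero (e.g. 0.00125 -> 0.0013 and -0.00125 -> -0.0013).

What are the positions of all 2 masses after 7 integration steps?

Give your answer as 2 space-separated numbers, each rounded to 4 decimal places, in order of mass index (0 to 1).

Step 0: x=[3.0000 7.0000] v=[0.0000 0.0000]
Step 1: x=[3.0000 7.0000] v=[0.0000 0.0000]
Step 2: x=[3.0000 7.0000] v=[0.0000 0.0000]
Step 3: x=[3.0000 7.0000] v=[0.0000 0.0000]
Step 4: x=[3.0000 7.0000] v=[0.0000 0.0000]
Step 5: x=[3.0000 7.0000] v=[0.0000 0.0000]
Step 6: x=[3.0000 7.0000] v=[0.0000 0.0000]
Step 7: x=[3.0000 7.0000] v=[0.0000 0.0000]

Answer: 3.0000 7.0000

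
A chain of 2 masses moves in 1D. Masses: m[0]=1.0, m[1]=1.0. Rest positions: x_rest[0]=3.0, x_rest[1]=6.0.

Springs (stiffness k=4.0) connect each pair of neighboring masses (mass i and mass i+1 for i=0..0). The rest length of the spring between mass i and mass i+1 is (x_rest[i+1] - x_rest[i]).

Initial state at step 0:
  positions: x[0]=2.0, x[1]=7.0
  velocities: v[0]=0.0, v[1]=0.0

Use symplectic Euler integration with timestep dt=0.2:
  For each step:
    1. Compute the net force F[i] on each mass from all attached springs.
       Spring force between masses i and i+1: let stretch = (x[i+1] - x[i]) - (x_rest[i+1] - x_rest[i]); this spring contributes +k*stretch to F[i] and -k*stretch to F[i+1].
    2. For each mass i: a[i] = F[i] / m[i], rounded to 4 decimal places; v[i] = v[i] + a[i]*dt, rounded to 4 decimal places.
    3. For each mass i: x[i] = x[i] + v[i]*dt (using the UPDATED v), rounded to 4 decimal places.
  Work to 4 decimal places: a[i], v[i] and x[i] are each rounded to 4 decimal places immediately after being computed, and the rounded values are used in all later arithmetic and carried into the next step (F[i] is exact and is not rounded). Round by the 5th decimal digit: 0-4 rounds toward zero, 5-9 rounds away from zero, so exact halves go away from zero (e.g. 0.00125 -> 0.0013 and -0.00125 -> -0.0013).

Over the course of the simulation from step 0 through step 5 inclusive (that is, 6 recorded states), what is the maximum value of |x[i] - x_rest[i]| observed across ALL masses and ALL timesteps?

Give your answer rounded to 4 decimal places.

Answer: 1.0425

Derivation:
Step 0: x=[2.0000 7.0000] v=[0.0000 0.0000]
Step 1: x=[2.3200 6.6800] v=[1.6000 -1.6000]
Step 2: x=[2.8576 6.1424] v=[2.6880 -2.6880]
Step 3: x=[3.4408 5.5592] v=[2.9158 -2.9158]
Step 4: x=[3.8829 5.1171] v=[2.2105 -2.2105]
Step 5: x=[4.0425 4.9575] v=[0.7979 -0.7979]
Max displacement = 1.0425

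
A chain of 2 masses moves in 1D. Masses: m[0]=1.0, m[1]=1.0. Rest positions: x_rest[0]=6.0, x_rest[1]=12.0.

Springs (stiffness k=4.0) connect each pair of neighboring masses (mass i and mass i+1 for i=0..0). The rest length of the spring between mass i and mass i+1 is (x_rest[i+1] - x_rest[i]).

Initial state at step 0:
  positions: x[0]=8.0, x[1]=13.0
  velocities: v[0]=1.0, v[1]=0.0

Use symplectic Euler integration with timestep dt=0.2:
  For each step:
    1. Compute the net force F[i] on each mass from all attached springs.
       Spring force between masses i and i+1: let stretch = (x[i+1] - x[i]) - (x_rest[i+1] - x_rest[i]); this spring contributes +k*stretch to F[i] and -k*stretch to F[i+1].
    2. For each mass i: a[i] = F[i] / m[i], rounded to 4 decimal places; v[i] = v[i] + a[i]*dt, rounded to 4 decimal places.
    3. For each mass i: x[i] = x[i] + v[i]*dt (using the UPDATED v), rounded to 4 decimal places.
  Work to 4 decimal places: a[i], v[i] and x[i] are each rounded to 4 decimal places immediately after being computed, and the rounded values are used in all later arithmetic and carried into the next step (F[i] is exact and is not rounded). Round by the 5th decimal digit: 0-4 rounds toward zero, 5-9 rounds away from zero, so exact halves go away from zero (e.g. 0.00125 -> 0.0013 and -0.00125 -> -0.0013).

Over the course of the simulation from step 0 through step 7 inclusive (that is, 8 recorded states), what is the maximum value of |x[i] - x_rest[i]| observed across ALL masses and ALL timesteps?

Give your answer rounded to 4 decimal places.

Answer: 2.5886

Derivation:
Step 0: x=[8.0000 13.0000] v=[1.0000 0.0000]
Step 1: x=[8.0400 13.1600] v=[0.2000 0.8000]
Step 2: x=[7.9392 13.4608] v=[-0.5040 1.5040]
Step 3: x=[7.7619 13.8381] v=[-0.8867 1.8867]
Step 4: x=[7.5968 14.2032] v=[-0.8257 1.8257]
Step 5: x=[7.5287 14.4713] v=[-0.3406 1.3406]
Step 6: x=[7.6114 14.5886] v=[0.4135 0.5865]
Step 7: x=[7.8505 14.5495] v=[1.1953 -0.1953]
Max displacement = 2.5886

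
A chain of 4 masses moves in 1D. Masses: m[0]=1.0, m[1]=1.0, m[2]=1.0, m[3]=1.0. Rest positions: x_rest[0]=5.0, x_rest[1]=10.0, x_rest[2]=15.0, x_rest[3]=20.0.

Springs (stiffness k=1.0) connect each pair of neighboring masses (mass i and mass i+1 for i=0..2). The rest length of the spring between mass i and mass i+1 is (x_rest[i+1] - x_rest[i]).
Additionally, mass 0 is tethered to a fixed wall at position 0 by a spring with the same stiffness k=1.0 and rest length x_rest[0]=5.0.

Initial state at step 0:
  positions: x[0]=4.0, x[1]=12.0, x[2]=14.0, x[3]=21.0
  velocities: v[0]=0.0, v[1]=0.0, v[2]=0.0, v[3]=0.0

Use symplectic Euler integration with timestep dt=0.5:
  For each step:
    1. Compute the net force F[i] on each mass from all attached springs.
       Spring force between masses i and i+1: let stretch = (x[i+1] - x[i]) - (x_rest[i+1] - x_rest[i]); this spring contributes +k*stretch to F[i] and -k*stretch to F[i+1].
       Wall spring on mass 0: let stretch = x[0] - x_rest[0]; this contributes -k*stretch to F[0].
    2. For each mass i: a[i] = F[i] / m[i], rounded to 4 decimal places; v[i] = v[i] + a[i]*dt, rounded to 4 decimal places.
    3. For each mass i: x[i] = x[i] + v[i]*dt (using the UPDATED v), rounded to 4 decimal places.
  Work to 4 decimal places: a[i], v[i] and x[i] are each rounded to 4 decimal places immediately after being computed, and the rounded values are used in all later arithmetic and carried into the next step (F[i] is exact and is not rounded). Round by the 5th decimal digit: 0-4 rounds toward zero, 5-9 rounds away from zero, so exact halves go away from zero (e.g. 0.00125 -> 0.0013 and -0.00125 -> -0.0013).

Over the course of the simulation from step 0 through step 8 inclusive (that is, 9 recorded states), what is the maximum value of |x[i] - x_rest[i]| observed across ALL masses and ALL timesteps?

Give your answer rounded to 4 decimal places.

Answer: 2.0292

Derivation:
Step 0: x=[4.0000 12.0000 14.0000 21.0000] v=[0.0000 0.0000 0.0000 0.0000]
Step 1: x=[5.0000 10.5000 15.2500 20.5000] v=[2.0000 -3.0000 2.5000 -1.0000]
Step 2: x=[6.1250 8.8125 16.6250 19.9375] v=[2.2500 -3.3750 2.7500 -1.1250]
Step 3: x=[6.3907 8.4063 16.8750 19.7969] v=[0.5313 -0.8125 0.5000 -0.2813]
Step 4: x=[5.5626 9.6134 15.7383 20.1758] v=[-1.6563 2.4141 -2.2734 0.7578]
Step 5: x=[4.3565 11.3390 14.1798 20.6954] v=[-2.4122 3.4512 -3.1171 1.0391]
Step 6: x=[3.8069 12.0292 13.5400 20.8361] v=[-1.0992 1.3804 -1.2797 0.2813]
Step 7: x=[4.3612 11.0415 14.3465 20.4027] v=[1.1085 -1.9754 1.6130 -0.8668]
Step 8: x=[5.4953 9.2100 15.8408 19.7053] v=[2.2681 -3.6631 2.9886 -1.3949]
Max displacement = 2.0292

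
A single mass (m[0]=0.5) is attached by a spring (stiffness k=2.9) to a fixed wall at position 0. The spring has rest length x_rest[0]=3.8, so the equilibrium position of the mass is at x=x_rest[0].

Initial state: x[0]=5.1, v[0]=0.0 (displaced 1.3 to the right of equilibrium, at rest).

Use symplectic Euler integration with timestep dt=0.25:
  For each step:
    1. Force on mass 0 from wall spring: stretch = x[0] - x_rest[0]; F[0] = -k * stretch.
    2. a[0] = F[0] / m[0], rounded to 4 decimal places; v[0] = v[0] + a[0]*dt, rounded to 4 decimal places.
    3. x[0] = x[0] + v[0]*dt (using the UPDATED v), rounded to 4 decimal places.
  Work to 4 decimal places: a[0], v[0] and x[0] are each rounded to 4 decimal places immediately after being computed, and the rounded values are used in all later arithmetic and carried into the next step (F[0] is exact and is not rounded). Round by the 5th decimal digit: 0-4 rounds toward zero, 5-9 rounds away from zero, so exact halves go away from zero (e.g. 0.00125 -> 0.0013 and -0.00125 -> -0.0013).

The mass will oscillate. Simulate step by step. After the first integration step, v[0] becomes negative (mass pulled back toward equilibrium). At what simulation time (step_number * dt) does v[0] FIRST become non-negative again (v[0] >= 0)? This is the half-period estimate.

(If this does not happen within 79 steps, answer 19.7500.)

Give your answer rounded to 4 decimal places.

Answer: 1.5000

Derivation:
Step 0: x=[5.1000] v=[0.0000]
Step 1: x=[4.6288] v=[-1.8850]
Step 2: x=[3.8571] v=[-3.0868]
Step 3: x=[3.0647] v=[-3.1696]
Step 4: x=[2.5389] v=[-2.1034]
Step 5: x=[2.4702] v=[-0.2748]
Step 6: x=[2.8836] v=[1.6534]
First v>=0 after going negative at step 6, time=1.5000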